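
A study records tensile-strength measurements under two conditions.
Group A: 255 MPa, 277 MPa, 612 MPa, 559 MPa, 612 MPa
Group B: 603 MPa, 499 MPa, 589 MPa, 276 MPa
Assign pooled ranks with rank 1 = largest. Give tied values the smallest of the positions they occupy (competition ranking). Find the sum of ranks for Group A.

23

Sorted (descending): 612, 612, 603, 589, 559, 499, 277, 276, 255
The 2 values of 612 occupy positions 1–2 → each gets rank 1.
Group A values → pooled ranks: 255→9, 277→7, 612→1, 559→5, 612→1
Rank sum = 9 + 7 + 1 + 5 + 1 = 23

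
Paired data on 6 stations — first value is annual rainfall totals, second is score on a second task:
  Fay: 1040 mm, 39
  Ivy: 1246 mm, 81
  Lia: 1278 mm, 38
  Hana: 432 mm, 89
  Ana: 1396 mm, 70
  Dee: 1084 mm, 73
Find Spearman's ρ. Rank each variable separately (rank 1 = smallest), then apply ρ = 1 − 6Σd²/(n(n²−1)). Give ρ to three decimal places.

-0.486

Ranks of variable 1: 2, 4, 5, 1, 6, 3
Ranks of variable 2: 2, 5, 1, 6, 3, 4
d = r₁ − r₂: 0, -1, 4, -5, 3, -1
d²: 0, 1, 16, 25, 9, 1; Σd² = 52
ρ = 1 − 6·52/(6·35) = 1 − 312/210 = -0.486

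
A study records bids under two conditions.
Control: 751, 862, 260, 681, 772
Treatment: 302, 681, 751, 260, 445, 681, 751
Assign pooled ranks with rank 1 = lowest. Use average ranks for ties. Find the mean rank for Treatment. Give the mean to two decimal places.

Sorted (ascending): 260, 260, 302, 445, 681, 681, 681, 751, 751, 751, 772, 862
The 2 values of 260 occupy positions 1–2 → average rank (1+2)/2 = 1.5.
The 3 values of 681 occupy positions 5–7 → average rank 6.
The 3 values of 751 occupy positions 8–10 → average rank 9.
Treatment values → pooled ranks: 302→3, 681→6, 751→9, 260→1.5, 445→4, 681→6, 751→9
Mean rank = (3 + 6 + 9 + 1.5 + 4 + 6 + 9) / 7 = 5.50

5.50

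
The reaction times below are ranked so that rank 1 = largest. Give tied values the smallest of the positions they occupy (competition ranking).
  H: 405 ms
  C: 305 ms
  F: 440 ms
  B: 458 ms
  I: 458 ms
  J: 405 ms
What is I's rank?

1

Sorted (descending): 458, 458, 440, 405, 405, 305
The 2 values of 458 occupy positions 1–2 → each gets rank 1.
The 2 values of 405 occupy positions 4–5 → each gets rank 4.
I has value 458 ms → rank 1.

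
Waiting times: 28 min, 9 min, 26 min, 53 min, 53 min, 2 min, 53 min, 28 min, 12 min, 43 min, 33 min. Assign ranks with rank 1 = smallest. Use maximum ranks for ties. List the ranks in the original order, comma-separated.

6, 2, 4, 11, 11, 1, 11, 6, 3, 8, 7

Sorted (ascending): 2, 9, 12, 26, 28, 28, 33, 43, 53, 53, 53
The 2 values of 28 occupy positions 5–6 → each gets rank 6.
The 3 values of 53 occupy positions 9–11 → each gets rank 11.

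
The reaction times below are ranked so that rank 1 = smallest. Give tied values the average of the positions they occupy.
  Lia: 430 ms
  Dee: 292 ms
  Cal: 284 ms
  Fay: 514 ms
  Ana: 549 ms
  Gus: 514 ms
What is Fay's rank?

Sorted (ascending): 284, 292, 430, 514, 514, 549
The 2 values of 514 occupy positions 4–5 → average rank (4+5)/2 = 4.5.
Fay has value 514 ms → rank 4.5.

4.5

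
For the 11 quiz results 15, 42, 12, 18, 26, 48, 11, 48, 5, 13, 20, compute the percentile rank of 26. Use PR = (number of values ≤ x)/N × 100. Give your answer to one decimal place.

N = 11.
Strictly below 26: 7. Equal to 26: 1.
PR = 8/11 × 100 = 72.7

72.7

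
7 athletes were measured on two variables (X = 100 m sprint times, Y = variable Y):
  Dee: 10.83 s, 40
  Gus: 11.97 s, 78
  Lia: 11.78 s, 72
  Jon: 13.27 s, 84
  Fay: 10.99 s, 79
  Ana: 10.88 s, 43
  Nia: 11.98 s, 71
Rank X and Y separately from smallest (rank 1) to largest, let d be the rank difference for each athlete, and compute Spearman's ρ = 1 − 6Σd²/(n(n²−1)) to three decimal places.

Ranks of variable 1: 1, 5, 4, 7, 3, 2, 6
Ranks of variable 2: 1, 5, 4, 7, 6, 2, 3
d = r₁ − r₂: 0, 0, 0, 0, -3, 0, 3
d²: 0, 0, 0, 0, 9, 0, 9; Σd² = 18
ρ = 1 − 6·18/(7·48) = 1 − 108/336 = 0.679

0.679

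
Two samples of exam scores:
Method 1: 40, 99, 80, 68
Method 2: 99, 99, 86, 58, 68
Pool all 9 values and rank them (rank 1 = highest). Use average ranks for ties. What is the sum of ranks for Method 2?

Sorted (descending): 99, 99, 99, 86, 80, 68, 68, 58, 40
The 3 values of 99 occupy positions 1–3 → average rank 2.
The 2 values of 68 occupy positions 6–7 → average rank (6+7)/2 = 6.5.
Method 2 values → pooled ranks: 99→2, 99→2, 86→4, 58→8, 68→6.5
Rank sum = 2 + 2 + 4 + 8 + 6.5 = 22.5

22.5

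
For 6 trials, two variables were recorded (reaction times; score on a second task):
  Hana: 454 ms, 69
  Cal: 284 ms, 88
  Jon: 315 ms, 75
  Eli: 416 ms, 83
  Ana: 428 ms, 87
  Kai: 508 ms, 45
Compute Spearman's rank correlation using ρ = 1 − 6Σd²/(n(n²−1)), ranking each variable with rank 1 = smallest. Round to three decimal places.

Ranks of variable 1: 5, 1, 2, 3, 4, 6
Ranks of variable 2: 2, 6, 3, 4, 5, 1
d = r₁ − r₂: 3, -5, -1, -1, -1, 5
d²: 9, 25, 1, 1, 1, 25; Σd² = 62
ρ = 1 − 6·62/(6·35) = 1 − 372/210 = -0.771

-0.771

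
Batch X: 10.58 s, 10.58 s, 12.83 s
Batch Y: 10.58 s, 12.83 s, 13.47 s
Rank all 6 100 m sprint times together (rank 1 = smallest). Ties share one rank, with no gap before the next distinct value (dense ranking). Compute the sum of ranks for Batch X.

4

Sorted (ascending): 10.58, 10.58, 10.58, 12.83, 12.83, 13.47
The 3 values of 10.58 share dense rank 1.
The 2 values of 12.83 share dense rank 2.
Remaining distinct values take the next consecutive integers.
Batch X values → pooled ranks: 10.58→1, 10.58→1, 12.83→2
Rank sum = 1 + 1 + 2 = 4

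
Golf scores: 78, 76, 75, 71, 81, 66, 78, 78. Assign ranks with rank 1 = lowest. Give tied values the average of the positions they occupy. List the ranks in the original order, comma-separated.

Sorted (ascending): 66, 71, 75, 76, 78, 78, 78, 81
The 3 values of 78 occupy positions 5–7 → average rank 6.

6, 4, 3, 2, 8, 1, 6, 6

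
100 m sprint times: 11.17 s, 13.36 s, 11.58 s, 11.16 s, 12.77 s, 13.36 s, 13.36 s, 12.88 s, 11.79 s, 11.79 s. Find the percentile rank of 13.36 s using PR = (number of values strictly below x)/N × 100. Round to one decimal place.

N = 10.
Strictly below 13.36: 7. Equal to 13.36: 3.
PR = 7/10 × 100 = 70.0

70.0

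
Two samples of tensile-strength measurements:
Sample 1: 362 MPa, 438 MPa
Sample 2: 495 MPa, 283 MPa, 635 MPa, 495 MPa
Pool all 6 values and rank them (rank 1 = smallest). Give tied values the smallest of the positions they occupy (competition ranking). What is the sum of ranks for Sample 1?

Sorted (ascending): 283, 362, 438, 495, 495, 635
The 2 values of 495 occupy positions 4–5 → each gets rank 4.
Sample 1 values → pooled ranks: 362→2, 438→3
Rank sum = 2 + 3 = 5

5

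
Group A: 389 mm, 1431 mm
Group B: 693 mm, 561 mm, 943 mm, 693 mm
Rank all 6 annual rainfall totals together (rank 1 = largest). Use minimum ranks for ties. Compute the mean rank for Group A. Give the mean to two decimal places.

Sorted (descending): 1431, 943, 693, 693, 561, 389
The 2 values of 693 occupy positions 3–4 → each gets rank 3.
Group A values → pooled ranks: 389→6, 1431→1
Mean rank = (6 + 1) / 2 = 3.50

3.50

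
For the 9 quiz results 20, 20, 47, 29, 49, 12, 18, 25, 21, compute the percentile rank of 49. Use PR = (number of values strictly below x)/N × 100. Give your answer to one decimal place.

N = 9.
Strictly below 49: 8. Equal to 49: 1.
PR = 8/9 × 100 = 88.9

88.9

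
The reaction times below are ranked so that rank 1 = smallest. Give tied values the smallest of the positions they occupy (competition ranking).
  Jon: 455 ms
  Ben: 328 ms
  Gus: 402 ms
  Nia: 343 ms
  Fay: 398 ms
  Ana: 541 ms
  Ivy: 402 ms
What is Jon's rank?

Sorted (ascending): 328, 343, 398, 402, 402, 455, 541
The 2 values of 402 occupy positions 4–5 → each gets rank 4.
Jon has value 455 ms → rank 6.

6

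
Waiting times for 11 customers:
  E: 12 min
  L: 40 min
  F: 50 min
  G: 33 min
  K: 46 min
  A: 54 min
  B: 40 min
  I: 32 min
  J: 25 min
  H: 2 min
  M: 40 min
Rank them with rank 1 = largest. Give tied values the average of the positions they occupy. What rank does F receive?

2

Sorted (descending): 54, 50, 46, 40, 40, 40, 33, 32, 25, 12, 2
The 3 values of 40 occupy positions 4–6 → average rank 5.
F has value 50 min → rank 2.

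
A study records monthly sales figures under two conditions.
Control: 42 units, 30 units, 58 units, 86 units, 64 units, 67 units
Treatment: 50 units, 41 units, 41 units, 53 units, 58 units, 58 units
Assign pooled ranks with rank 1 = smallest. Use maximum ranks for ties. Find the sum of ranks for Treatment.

Sorted (ascending): 30, 41, 41, 42, 50, 53, 58, 58, 58, 64, 67, 86
The 2 values of 41 occupy positions 2–3 → each gets rank 3.
The 3 values of 58 occupy positions 7–9 → each gets rank 9.
Treatment values → pooled ranks: 50→5, 41→3, 41→3, 53→6, 58→9, 58→9
Rank sum = 5 + 3 + 3 + 6 + 9 + 9 = 35

35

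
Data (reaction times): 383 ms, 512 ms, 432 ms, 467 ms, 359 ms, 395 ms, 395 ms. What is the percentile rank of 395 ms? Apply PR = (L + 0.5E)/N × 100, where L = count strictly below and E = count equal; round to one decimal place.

42.9

N = 7.
Strictly below 395: 2. Equal to 395: 2.
PR = (2 + 0.5·2)/7 × 100 = 42.9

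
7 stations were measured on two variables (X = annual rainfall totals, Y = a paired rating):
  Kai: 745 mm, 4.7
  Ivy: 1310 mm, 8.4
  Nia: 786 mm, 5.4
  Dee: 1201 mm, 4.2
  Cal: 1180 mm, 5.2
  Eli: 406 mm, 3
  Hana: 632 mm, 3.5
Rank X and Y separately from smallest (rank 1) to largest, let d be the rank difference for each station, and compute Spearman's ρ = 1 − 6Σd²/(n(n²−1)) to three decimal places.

0.750

Ranks of variable 1: 3, 7, 4, 6, 5, 1, 2
Ranks of variable 2: 4, 7, 6, 3, 5, 1, 2
d = r₁ − r₂: -1, 0, -2, 3, 0, 0, 0
d²: 1, 0, 4, 9, 0, 0, 0; Σd² = 14
ρ = 1 − 6·14/(7·48) = 1 − 84/336 = 0.750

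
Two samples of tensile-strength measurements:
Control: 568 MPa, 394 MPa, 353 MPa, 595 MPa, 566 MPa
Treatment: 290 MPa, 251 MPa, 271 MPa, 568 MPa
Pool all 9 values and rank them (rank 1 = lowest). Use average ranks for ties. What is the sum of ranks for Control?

Sorted (ascending): 251, 271, 290, 353, 394, 566, 568, 568, 595
The 2 values of 568 occupy positions 7–8 → average rank (7+8)/2 = 7.5.
Control values → pooled ranks: 568→7.5, 394→5, 353→4, 595→9, 566→6
Rank sum = 7.5 + 5 + 4 + 9 + 6 = 31.5

31.5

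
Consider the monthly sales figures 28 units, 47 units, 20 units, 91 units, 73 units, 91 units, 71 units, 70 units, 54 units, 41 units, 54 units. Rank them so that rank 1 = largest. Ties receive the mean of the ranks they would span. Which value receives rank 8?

Sorted (descending): 91, 91, 73, 71, 70, 54, 54, 47, 41, 28, 20
The 2 values of 91 occupy positions 1–2 → average rank (1+2)/2 = 1.5.
The 2 values of 54 occupy positions 6–7 → average rank (6+7)/2 = 6.5.
Rank 8 → value 47.

47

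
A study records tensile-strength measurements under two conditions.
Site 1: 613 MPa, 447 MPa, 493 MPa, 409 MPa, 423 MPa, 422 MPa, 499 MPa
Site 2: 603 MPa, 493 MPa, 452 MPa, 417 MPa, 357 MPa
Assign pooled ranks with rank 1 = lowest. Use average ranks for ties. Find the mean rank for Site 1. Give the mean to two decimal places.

Sorted (ascending): 357, 409, 417, 422, 423, 447, 452, 493, 493, 499, 603, 613
The 2 values of 493 occupy positions 8–9 → average rank (8+9)/2 = 8.5.
Site 1 values → pooled ranks: 613→12, 447→6, 493→8.5, 409→2, 423→5, 422→4, 499→10
Mean rank = (12 + 6 + 8.5 + 2 + 5 + 4 + 10) / 7 = 6.79

6.79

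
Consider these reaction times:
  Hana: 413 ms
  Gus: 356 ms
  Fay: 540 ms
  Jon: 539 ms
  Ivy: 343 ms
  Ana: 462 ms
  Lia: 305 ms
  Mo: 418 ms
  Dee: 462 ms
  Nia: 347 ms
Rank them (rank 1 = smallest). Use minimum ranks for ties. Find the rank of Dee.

7

Sorted (ascending): 305, 343, 347, 356, 413, 418, 462, 462, 539, 540
The 2 values of 462 occupy positions 7–8 → each gets rank 7.
Dee has value 462 ms → rank 7.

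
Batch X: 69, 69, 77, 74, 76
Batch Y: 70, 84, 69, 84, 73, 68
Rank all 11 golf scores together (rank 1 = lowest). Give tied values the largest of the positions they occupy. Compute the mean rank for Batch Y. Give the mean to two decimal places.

6.33

Sorted (ascending): 68, 69, 69, 69, 70, 73, 74, 76, 77, 84, 84
The 3 values of 69 occupy positions 2–4 → each gets rank 4.
The 2 values of 84 occupy positions 10–11 → each gets rank 11.
Batch Y values → pooled ranks: 70→5, 84→11, 69→4, 84→11, 73→6, 68→1
Mean rank = (5 + 11 + 4 + 11 + 6 + 1) / 6 = 6.33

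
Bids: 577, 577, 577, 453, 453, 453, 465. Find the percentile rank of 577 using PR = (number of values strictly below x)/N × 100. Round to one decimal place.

57.1

N = 7.
Strictly below 577: 4. Equal to 577: 3.
PR = 4/7 × 100 = 57.1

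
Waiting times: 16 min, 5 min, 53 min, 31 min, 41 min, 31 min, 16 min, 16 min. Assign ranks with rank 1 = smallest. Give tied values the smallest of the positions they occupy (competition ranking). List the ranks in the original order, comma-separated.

Sorted (ascending): 5, 16, 16, 16, 31, 31, 41, 53
The 3 values of 16 occupy positions 2–4 → each gets rank 2.
The 2 values of 31 occupy positions 5–6 → each gets rank 5.

2, 1, 8, 5, 7, 5, 2, 2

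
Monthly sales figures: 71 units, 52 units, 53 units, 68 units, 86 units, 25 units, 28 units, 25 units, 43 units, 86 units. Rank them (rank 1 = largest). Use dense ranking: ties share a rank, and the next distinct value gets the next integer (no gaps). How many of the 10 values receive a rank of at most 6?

7

Sorted (descending): 86, 86, 71, 68, 53, 52, 43, 28, 25, 25
The 2 values of 86 share dense rank 1.
The 2 values of 25 share dense rank 8.
Remaining distinct values take the next consecutive integers.
Ranks ≤ 6: {1, 1, 2, 3, 4, 5, 6} → 7 values.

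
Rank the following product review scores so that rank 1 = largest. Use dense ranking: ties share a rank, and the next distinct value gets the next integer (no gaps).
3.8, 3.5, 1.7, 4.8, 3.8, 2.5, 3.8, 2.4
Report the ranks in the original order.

Sorted (descending): 4.8, 3.8, 3.8, 3.8, 3.5, 2.5, 2.4, 1.7
The 3 values of 3.8 share dense rank 2.
Remaining distinct values take the next consecutive integers.

2, 3, 6, 1, 2, 4, 2, 5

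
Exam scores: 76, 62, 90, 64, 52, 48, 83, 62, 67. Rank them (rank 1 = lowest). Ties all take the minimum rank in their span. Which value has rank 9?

Sorted (ascending): 48, 52, 62, 62, 64, 67, 76, 83, 90
The 2 values of 62 occupy positions 3–4 → each gets rank 3.
Rank 9 → value 90.

90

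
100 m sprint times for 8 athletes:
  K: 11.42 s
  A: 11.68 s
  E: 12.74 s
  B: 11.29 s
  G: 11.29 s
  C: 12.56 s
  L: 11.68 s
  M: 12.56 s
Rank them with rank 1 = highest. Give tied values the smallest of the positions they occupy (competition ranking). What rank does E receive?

Sorted (descending): 12.74, 12.56, 12.56, 11.68, 11.68, 11.42, 11.29, 11.29
The 2 values of 12.56 occupy positions 2–3 → each gets rank 2.
The 2 values of 11.68 occupy positions 4–5 → each gets rank 4.
The 2 values of 11.29 occupy positions 7–8 → each gets rank 7.
E has value 12.74 s → rank 1.

1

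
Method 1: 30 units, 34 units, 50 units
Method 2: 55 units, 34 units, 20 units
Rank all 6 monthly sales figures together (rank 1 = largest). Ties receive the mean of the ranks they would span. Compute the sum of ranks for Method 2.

Sorted (descending): 55, 50, 34, 34, 30, 20
The 2 values of 34 occupy positions 3–4 → average rank (3+4)/2 = 3.5.
Method 2 values → pooled ranks: 55→1, 34→3.5, 20→6
Rank sum = 1 + 3.5 + 6 = 10.5

10.5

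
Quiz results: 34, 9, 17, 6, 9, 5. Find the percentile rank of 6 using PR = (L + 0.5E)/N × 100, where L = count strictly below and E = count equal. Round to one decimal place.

25.0

N = 6.
Strictly below 6: 1. Equal to 6: 1.
PR = (1 + 0.5·1)/6 × 100 = 25.0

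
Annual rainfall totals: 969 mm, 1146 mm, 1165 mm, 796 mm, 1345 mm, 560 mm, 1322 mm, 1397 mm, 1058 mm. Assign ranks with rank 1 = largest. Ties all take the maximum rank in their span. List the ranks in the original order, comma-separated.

7, 5, 4, 8, 2, 9, 3, 1, 6

Sorted (descending): 1397, 1345, 1322, 1165, 1146, 1058, 969, 796, 560
No ties — each value takes its position as its rank.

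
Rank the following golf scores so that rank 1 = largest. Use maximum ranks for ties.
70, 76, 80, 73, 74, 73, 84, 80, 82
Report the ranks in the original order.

9, 5, 4, 8, 6, 8, 1, 4, 2

Sorted (descending): 84, 82, 80, 80, 76, 74, 73, 73, 70
The 2 values of 80 occupy positions 3–4 → each gets rank 4.
The 2 values of 73 occupy positions 7–8 → each gets rank 8.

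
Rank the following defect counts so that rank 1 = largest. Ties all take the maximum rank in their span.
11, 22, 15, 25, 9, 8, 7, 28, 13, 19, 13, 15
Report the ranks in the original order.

Sorted (descending): 28, 25, 22, 19, 15, 15, 13, 13, 11, 9, 8, 7
The 2 values of 15 occupy positions 5–6 → each gets rank 6.
The 2 values of 13 occupy positions 7–8 → each gets rank 8.

9, 3, 6, 2, 10, 11, 12, 1, 8, 4, 8, 6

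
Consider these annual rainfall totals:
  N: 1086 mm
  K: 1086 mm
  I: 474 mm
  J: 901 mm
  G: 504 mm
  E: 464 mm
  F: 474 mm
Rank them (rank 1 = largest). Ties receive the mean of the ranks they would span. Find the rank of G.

Sorted (descending): 1086, 1086, 901, 504, 474, 474, 464
The 2 values of 1086 occupy positions 1–2 → average rank (1+2)/2 = 1.5.
The 2 values of 474 occupy positions 5–6 → average rank (5+6)/2 = 5.5.
G has value 504 mm → rank 4.

4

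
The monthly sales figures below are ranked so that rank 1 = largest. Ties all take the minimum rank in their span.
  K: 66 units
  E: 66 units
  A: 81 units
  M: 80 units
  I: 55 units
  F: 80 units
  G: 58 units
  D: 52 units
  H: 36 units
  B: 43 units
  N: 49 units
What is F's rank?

Sorted (descending): 81, 80, 80, 66, 66, 58, 55, 52, 49, 43, 36
The 2 values of 80 occupy positions 2–3 → each gets rank 2.
The 2 values of 66 occupy positions 4–5 → each gets rank 4.
F has value 80 units → rank 2.

2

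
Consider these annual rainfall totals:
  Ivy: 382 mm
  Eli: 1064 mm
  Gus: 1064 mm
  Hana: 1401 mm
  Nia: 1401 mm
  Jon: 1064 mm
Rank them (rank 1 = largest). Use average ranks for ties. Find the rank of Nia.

1.5

Sorted (descending): 1401, 1401, 1064, 1064, 1064, 382
The 2 values of 1401 occupy positions 1–2 → average rank (1+2)/2 = 1.5.
The 3 values of 1064 occupy positions 3–5 → average rank 4.
Nia has value 1401 mm → rank 1.5.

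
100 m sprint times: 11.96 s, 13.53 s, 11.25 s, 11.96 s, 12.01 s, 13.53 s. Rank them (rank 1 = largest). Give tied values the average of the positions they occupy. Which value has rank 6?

Sorted (descending): 13.53, 13.53, 12.01, 11.96, 11.96, 11.25
The 2 values of 13.53 occupy positions 1–2 → average rank (1+2)/2 = 1.5.
The 2 values of 11.96 occupy positions 4–5 → average rank (4+5)/2 = 4.5.
Rank 6 → value 11.25.

11.25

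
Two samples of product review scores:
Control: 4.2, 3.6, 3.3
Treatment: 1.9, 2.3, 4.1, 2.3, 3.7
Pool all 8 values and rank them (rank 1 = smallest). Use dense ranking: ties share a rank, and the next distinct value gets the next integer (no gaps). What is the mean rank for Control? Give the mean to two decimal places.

Sorted (ascending): 1.9, 2.3, 2.3, 3.3, 3.6, 3.7, 4.1, 4.2
The 2 values of 2.3 share dense rank 2.
Remaining distinct values take the next consecutive integers.
Control values → pooled ranks: 4.2→7, 3.6→4, 3.3→3
Mean rank = (7 + 4 + 3) / 3 = 4.67

4.67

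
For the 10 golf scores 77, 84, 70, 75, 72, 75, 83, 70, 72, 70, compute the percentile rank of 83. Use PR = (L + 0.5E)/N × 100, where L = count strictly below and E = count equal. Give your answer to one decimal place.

N = 10.
Strictly below 83: 8. Equal to 83: 1.
PR = (8 + 0.5·1)/10 × 100 = 85.0

85.0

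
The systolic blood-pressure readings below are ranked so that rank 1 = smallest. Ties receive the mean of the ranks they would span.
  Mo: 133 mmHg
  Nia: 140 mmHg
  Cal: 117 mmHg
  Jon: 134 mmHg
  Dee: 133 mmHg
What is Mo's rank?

2.5

Sorted (ascending): 117, 133, 133, 134, 140
The 2 values of 133 occupy positions 2–3 → average rank (2+3)/2 = 2.5.
Mo has value 133 mmHg → rank 2.5.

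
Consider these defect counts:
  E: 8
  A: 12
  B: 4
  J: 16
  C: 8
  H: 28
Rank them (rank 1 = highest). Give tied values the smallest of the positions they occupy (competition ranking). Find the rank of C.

Sorted (descending): 28, 16, 12, 8, 8, 4
The 2 values of 8 occupy positions 4–5 → each gets rank 4.
C has value 8 → rank 4.

4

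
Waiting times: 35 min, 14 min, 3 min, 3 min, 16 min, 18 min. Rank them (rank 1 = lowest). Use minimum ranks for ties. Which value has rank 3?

14

Sorted (ascending): 3, 3, 14, 16, 18, 35
The 2 values of 3 occupy positions 1–2 → each gets rank 1.
Rank 3 → value 14.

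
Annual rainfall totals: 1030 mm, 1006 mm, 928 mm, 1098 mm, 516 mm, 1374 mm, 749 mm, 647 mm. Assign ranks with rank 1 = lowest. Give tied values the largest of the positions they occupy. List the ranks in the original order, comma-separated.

Sorted (ascending): 516, 647, 749, 928, 1006, 1030, 1098, 1374
No ties — each value takes its position as its rank.

6, 5, 4, 7, 1, 8, 3, 2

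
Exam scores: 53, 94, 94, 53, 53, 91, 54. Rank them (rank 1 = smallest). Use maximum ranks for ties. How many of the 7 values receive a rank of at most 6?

5

Sorted (ascending): 53, 53, 53, 54, 91, 94, 94
The 3 values of 53 occupy positions 1–3 → each gets rank 3.
The 2 values of 94 occupy positions 6–7 → each gets rank 7.
Ranks ≤ 6: {3, 3, 3, 4, 5} → 5 values.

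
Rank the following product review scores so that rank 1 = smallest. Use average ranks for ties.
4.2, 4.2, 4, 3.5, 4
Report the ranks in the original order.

Sorted (ascending): 3.5, 4, 4, 4.2, 4.2
The 2 values of 4 occupy positions 2–3 → average rank (2+3)/2 = 2.5.
The 2 values of 4.2 occupy positions 4–5 → average rank (4+5)/2 = 4.5.

4.5, 4.5, 2.5, 1, 2.5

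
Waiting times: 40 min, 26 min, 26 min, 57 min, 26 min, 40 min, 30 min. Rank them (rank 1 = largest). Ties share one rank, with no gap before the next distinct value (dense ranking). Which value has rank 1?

Sorted (descending): 57, 40, 40, 30, 26, 26, 26
The 2 values of 40 share dense rank 2.
The 3 values of 26 share dense rank 4.
Remaining distinct values take the next consecutive integers.
Rank 1 → value 57.

57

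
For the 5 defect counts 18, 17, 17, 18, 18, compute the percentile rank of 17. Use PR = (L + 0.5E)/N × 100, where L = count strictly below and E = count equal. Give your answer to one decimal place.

20.0

N = 5.
Strictly below 17: 0. Equal to 17: 2.
PR = (0 + 0.5·2)/5 × 100 = 20.0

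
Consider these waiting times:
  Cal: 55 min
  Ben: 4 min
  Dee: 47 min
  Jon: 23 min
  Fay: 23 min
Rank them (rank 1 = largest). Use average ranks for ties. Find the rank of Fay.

Sorted (descending): 55, 47, 23, 23, 4
The 2 values of 23 occupy positions 3–4 → average rank (3+4)/2 = 3.5.
Fay has value 23 min → rank 3.5.

3.5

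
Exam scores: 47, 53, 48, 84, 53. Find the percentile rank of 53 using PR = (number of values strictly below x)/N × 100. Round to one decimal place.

N = 5.
Strictly below 53: 2. Equal to 53: 2.
PR = 2/5 × 100 = 40.0

40.0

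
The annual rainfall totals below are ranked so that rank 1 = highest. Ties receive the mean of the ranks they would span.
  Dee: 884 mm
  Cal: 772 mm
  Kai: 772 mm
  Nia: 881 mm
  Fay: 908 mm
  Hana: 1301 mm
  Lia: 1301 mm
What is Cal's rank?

Sorted (descending): 1301, 1301, 908, 884, 881, 772, 772
The 2 values of 1301 occupy positions 1–2 → average rank (1+2)/2 = 1.5.
The 2 values of 772 occupy positions 6–7 → average rank (6+7)/2 = 6.5.
Cal has value 772 mm → rank 6.5.

6.5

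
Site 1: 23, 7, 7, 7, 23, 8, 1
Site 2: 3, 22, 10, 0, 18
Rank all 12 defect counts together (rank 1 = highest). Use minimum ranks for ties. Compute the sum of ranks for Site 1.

Sorted (descending): 23, 23, 22, 18, 10, 8, 7, 7, 7, 3, 1, 0
The 2 values of 23 occupy positions 1–2 → each gets rank 1.
The 3 values of 7 occupy positions 7–9 → each gets rank 7.
Site 1 values → pooled ranks: 23→1, 7→7, 7→7, 7→7, 23→1, 8→6, 1→11
Rank sum = 1 + 7 + 7 + 7 + 1 + 6 + 11 = 40

40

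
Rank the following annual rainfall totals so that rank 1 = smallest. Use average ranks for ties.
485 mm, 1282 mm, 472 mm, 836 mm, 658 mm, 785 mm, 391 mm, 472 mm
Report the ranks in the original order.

4, 8, 2.5, 7, 5, 6, 1, 2.5

Sorted (ascending): 391, 472, 472, 485, 658, 785, 836, 1282
The 2 values of 472 occupy positions 2–3 → average rank (2+3)/2 = 2.5.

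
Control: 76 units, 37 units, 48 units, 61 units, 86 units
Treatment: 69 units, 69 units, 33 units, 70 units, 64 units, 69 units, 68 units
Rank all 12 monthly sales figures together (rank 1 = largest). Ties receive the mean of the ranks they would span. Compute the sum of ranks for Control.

Sorted (descending): 86, 76, 70, 69, 69, 69, 68, 64, 61, 48, 37, 33
The 3 values of 69 occupy positions 4–6 → average rank 5.
Control values → pooled ranks: 76→2, 37→11, 48→10, 61→9, 86→1
Rank sum = 2 + 11 + 10 + 9 + 1 = 33

33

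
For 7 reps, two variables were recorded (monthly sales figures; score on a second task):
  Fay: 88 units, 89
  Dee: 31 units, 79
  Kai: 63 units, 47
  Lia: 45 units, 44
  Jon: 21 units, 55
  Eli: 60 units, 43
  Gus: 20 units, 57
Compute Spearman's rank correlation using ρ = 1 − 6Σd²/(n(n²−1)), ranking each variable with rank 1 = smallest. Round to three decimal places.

-0.036

Ranks of variable 1: 7, 3, 6, 4, 2, 5, 1
Ranks of variable 2: 7, 6, 3, 2, 4, 1, 5
d = r₁ − r₂: 0, -3, 3, 2, -2, 4, -4
d²: 0, 9, 9, 4, 4, 16, 16; Σd² = 58
ρ = 1 − 6·58/(7·48) = 1 − 348/336 = -0.036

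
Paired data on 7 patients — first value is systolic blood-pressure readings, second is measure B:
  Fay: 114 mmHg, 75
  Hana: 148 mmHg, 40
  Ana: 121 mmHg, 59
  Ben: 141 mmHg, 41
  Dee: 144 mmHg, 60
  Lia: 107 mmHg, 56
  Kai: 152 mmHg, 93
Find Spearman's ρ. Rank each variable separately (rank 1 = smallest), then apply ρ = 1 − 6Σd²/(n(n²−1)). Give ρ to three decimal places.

0.107

Ranks of variable 1: 2, 6, 3, 4, 5, 1, 7
Ranks of variable 2: 6, 1, 4, 2, 5, 3, 7
d = r₁ − r₂: -4, 5, -1, 2, 0, -2, 0
d²: 16, 25, 1, 4, 0, 4, 0; Σd² = 50
ρ = 1 − 6·50/(7·48) = 1 − 300/336 = 0.107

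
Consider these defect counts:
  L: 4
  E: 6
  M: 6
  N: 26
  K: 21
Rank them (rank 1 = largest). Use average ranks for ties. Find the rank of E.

3.5

Sorted (descending): 26, 21, 6, 6, 4
The 2 values of 6 occupy positions 3–4 → average rank (3+4)/2 = 3.5.
E has value 6 → rank 3.5.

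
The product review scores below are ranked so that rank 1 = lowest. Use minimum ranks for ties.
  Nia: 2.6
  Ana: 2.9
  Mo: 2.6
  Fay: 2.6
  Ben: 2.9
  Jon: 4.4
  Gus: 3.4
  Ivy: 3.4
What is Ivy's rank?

6

Sorted (ascending): 2.6, 2.6, 2.6, 2.9, 2.9, 3.4, 3.4, 4.4
The 3 values of 2.6 occupy positions 1–3 → each gets rank 1.
The 2 values of 2.9 occupy positions 4–5 → each gets rank 4.
The 2 values of 3.4 occupy positions 6–7 → each gets rank 6.
Ivy has value 3.4 → rank 6.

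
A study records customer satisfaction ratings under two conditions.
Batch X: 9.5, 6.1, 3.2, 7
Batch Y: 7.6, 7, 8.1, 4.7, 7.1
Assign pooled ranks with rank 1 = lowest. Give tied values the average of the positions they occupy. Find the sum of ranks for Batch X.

17.5

Sorted (ascending): 3.2, 4.7, 6.1, 7, 7, 7.1, 7.6, 8.1, 9.5
The 2 values of 7 occupy positions 4–5 → average rank (4+5)/2 = 4.5.
Batch X values → pooled ranks: 9.5→9, 6.1→3, 3.2→1, 7→4.5
Rank sum = 9 + 3 + 1 + 4.5 = 17.5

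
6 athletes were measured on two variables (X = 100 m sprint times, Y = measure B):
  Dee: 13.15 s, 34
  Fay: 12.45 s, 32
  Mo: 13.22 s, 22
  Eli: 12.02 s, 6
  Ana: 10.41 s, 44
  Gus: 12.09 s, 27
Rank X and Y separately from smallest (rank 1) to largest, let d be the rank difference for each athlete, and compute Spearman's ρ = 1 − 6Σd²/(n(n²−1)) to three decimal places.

-0.200

Ranks of variable 1: 5, 4, 6, 2, 1, 3
Ranks of variable 2: 5, 4, 2, 1, 6, 3
d = r₁ − r₂: 0, 0, 4, 1, -5, 0
d²: 0, 0, 16, 1, 25, 0; Σd² = 42
ρ = 1 − 6·42/(6·35) = 1 − 252/210 = -0.200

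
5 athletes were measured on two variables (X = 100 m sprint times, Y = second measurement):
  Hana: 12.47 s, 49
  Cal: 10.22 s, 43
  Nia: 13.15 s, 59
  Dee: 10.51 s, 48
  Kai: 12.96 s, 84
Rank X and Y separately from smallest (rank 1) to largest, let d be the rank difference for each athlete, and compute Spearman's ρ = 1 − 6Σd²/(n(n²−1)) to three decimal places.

0.900

Ranks of variable 1: 3, 1, 5, 2, 4
Ranks of variable 2: 3, 1, 4, 2, 5
d = r₁ − r₂: 0, 0, 1, 0, -1
d²: 0, 0, 1, 0, 1; Σd² = 2
ρ = 1 − 6·2/(5·24) = 1 − 12/120 = 0.900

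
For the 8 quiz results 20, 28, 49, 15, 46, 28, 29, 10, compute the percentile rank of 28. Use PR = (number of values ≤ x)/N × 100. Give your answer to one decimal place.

N = 8.
Strictly below 28: 3. Equal to 28: 2.
PR = 5/8 × 100 = 62.5

62.5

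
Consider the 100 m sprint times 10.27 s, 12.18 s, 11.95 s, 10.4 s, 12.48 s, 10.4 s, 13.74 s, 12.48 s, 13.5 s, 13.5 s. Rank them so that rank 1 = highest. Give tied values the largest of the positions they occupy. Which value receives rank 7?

Sorted (descending): 13.74, 13.5, 13.5, 12.48, 12.48, 12.18, 11.95, 10.4, 10.4, 10.27
The 2 values of 13.5 occupy positions 2–3 → each gets rank 3.
The 2 values of 12.48 occupy positions 4–5 → each gets rank 5.
The 2 values of 10.4 occupy positions 8–9 → each gets rank 9.
Rank 7 → value 11.95.

11.95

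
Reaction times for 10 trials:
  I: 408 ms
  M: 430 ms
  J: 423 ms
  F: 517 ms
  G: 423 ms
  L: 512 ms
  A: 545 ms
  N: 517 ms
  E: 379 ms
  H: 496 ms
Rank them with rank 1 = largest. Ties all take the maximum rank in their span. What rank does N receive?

Sorted (descending): 545, 517, 517, 512, 496, 430, 423, 423, 408, 379
The 2 values of 517 occupy positions 2–3 → each gets rank 3.
The 2 values of 423 occupy positions 7–8 → each gets rank 8.
N has value 517 ms → rank 3.

3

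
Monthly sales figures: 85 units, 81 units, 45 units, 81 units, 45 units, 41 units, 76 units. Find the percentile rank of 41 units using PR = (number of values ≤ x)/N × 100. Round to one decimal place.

14.3

N = 7.
Strictly below 41: 0. Equal to 41: 1.
PR = 1/7 × 100 = 14.3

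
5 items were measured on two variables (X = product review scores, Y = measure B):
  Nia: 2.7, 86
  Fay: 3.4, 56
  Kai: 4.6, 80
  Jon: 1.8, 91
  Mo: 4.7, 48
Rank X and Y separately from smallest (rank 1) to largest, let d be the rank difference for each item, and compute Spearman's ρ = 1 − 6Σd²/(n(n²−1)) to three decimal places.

Ranks of variable 1: 2, 3, 4, 1, 5
Ranks of variable 2: 4, 2, 3, 5, 1
d = r₁ − r₂: -2, 1, 1, -4, 4
d²: 4, 1, 1, 16, 16; Σd² = 38
ρ = 1 − 6·38/(5·24) = 1 − 228/120 = -0.900

-0.900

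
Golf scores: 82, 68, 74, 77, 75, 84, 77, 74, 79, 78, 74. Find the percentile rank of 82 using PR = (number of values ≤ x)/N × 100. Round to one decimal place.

90.9

N = 11.
Strictly below 82: 9. Equal to 82: 1.
PR = 10/11 × 100 = 90.9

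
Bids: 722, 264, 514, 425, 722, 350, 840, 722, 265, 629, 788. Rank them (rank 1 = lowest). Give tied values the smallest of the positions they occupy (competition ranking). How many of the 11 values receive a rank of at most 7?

Sorted (ascending): 264, 265, 350, 425, 514, 629, 722, 722, 722, 788, 840
The 3 values of 722 occupy positions 7–9 → each gets rank 7.
Ranks ≤ 7: {1, 2, 3, 4, 5, 6, 7, 7, 7} → 9 values.

9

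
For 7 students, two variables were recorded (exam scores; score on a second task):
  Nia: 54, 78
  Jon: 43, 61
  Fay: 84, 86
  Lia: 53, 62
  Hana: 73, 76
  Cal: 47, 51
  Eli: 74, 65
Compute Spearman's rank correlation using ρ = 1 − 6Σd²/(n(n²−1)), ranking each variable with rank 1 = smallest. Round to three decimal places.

0.821

Ranks of variable 1: 4, 1, 7, 3, 5, 2, 6
Ranks of variable 2: 6, 2, 7, 3, 5, 1, 4
d = r₁ − r₂: -2, -1, 0, 0, 0, 1, 2
d²: 4, 1, 0, 0, 0, 1, 4; Σd² = 10
ρ = 1 − 6·10/(7·48) = 1 − 60/336 = 0.821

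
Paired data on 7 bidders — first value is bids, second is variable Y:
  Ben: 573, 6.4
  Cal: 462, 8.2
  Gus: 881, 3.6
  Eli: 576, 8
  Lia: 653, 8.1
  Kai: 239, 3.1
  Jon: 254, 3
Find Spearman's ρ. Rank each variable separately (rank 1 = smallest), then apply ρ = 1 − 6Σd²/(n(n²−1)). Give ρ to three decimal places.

Ranks of variable 1: 4, 3, 7, 5, 6, 1, 2
Ranks of variable 2: 4, 7, 3, 5, 6, 2, 1
d = r₁ − r₂: 0, -4, 4, 0, 0, -1, 1
d²: 0, 16, 16, 0, 0, 1, 1; Σd² = 34
ρ = 1 − 6·34/(7·48) = 1 − 204/336 = 0.393

0.393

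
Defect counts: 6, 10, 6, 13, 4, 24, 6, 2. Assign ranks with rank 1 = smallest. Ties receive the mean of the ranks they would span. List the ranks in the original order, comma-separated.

4, 6, 4, 7, 2, 8, 4, 1

Sorted (ascending): 2, 4, 6, 6, 6, 10, 13, 24
The 3 values of 6 occupy positions 3–5 → average rank 4.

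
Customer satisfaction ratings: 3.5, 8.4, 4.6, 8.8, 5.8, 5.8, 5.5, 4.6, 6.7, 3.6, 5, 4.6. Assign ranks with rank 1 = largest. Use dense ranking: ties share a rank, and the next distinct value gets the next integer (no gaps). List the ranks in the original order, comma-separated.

9, 2, 7, 1, 4, 4, 5, 7, 3, 8, 6, 7

Sorted (descending): 8.8, 8.4, 6.7, 5.8, 5.8, 5.5, 5, 4.6, 4.6, 4.6, 3.6, 3.5
The 2 values of 5.8 share dense rank 4.
The 3 values of 4.6 share dense rank 7.
Remaining distinct values take the next consecutive integers.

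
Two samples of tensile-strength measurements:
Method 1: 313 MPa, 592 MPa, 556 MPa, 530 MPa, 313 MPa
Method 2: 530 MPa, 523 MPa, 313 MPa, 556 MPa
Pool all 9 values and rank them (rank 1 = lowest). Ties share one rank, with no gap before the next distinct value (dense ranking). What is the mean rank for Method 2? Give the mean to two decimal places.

Sorted (ascending): 313, 313, 313, 523, 530, 530, 556, 556, 592
The 3 values of 313 share dense rank 1.
The 2 values of 530 share dense rank 3.
The 2 values of 556 share dense rank 4.
Remaining distinct values take the next consecutive integers.
Method 2 values → pooled ranks: 530→3, 523→2, 313→1, 556→4
Mean rank = (3 + 2 + 1 + 4) / 4 = 2.50

2.50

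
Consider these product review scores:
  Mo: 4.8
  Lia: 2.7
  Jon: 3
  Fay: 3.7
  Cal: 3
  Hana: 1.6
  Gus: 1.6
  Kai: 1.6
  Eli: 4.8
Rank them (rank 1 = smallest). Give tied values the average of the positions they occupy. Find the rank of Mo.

Sorted (ascending): 1.6, 1.6, 1.6, 2.7, 3, 3, 3.7, 4.8, 4.8
The 3 values of 1.6 occupy positions 1–3 → average rank 2.
The 2 values of 3 occupy positions 5–6 → average rank (5+6)/2 = 5.5.
The 2 values of 4.8 occupy positions 8–9 → average rank (8+9)/2 = 8.5.
Mo has value 4.8 → rank 8.5.

8.5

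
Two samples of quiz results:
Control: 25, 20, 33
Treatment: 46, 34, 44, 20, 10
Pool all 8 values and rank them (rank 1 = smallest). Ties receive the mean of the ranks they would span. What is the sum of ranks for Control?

11.5

Sorted (ascending): 10, 20, 20, 25, 33, 34, 44, 46
The 2 values of 20 occupy positions 2–3 → average rank (2+3)/2 = 2.5.
Control values → pooled ranks: 25→4, 20→2.5, 33→5
Rank sum = 4 + 2.5 + 5 = 11.5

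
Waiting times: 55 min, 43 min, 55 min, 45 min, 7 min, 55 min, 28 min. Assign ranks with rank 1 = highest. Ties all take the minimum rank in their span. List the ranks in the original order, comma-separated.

Sorted (descending): 55, 55, 55, 45, 43, 28, 7
The 3 values of 55 occupy positions 1–3 → each gets rank 1.

1, 5, 1, 4, 7, 1, 6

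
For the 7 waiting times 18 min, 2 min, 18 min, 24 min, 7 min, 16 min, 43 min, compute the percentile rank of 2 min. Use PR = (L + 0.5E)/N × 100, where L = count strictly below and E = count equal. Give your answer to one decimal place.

N = 7.
Strictly below 2: 0. Equal to 2: 1.
PR = (0 + 0.5·1)/7 × 100 = 7.1

7.1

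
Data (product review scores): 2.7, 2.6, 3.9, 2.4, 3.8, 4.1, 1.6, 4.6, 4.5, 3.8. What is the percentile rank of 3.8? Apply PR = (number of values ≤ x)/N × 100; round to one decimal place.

60.0

N = 10.
Strictly below 3.8: 4. Equal to 3.8: 2.
PR = 6/10 × 100 = 60.0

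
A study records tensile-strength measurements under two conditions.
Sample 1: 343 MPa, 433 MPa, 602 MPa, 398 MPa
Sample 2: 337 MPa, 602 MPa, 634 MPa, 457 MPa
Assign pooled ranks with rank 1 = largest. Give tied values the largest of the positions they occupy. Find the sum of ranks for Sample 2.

16

Sorted (descending): 634, 602, 602, 457, 433, 398, 343, 337
The 2 values of 602 occupy positions 2–3 → each gets rank 3.
Sample 2 values → pooled ranks: 337→8, 602→3, 634→1, 457→4
Rank sum = 8 + 3 + 1 + 4 = 16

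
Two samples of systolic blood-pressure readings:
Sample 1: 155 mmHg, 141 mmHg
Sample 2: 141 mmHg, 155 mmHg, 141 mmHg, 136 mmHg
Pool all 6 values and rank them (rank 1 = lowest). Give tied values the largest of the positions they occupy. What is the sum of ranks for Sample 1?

10

Sorted (ascending): 136, 141, 141, 141, 155, 155
The 3 values of 141 occupy positions 2–4 → each gets rank 4.
The 2 values of 155 occupy positions 5–6 → each gets rank 6.
Sample 1 values → pooled ranks: 155→6, 141→4
Rank sum = 6 + 4 = 10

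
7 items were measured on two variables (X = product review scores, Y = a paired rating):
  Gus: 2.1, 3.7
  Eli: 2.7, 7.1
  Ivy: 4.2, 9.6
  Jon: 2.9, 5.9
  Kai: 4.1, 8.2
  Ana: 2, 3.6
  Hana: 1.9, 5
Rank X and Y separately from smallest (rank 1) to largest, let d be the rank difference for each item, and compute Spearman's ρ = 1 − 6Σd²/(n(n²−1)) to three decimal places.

0.857

Ranks of variable 1: 3, 4, 7, 5, 6, 2, 1
Ranks of variable 2: 2, 5, 7, 4, 6, 1, 3
d = r₁ − r₂: 1, -1, 0, 1, 0, 1, -2
d²: 1, 1, 0, 1, 0, 1, 4; Σd² = 8
ρ = 1 − 6·8/(7·48) = 1 − 48/336 = 0.857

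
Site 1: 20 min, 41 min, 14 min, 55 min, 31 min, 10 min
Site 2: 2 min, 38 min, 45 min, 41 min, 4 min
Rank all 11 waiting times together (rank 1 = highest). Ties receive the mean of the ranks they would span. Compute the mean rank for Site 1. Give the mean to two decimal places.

Sorted (descending): 55, 45, 41, 41, 38, 31, 20, 14, 10, 4, 2
The 2 values of 41 occupy positions 3–4 → average rank (3+4)/2 = 3.5.
Site 1 values → pooled ranks: 20→7, 41→3.5, 14→8, 55→1, 31→6, 10→9
Mean rank = (7 + 3.5 + 8 + 1 + 6 + 9) / 6 = 5.75

5.75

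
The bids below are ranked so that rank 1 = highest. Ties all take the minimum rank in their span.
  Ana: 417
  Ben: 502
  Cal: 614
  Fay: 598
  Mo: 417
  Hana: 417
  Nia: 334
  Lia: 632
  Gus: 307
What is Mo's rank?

Sorted (descending): 632, 614, 598, 502, 417, 417, 417, 334, 307
The 3 values of 417 occupy positions 5–7 → each gets rank 5.
Mo has value 417 → rank 5.

5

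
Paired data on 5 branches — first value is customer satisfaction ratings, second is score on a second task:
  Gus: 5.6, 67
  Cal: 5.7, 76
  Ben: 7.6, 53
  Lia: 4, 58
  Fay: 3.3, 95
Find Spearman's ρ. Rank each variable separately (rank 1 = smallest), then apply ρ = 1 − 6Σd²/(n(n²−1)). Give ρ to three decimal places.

-0.600

Ranks of variable 1: 3, 4, 5, 2, 1
Ranks of variable 2: 3, 4, 1, 2, 5
d = r₁ − r₂: 0, 0, 4, 0, -4
d²: 0, 0, 16, 0, 16; Σd² = 32
ρ = 1 − 6·32/(5·24) = 1 − 192/120 = -0.600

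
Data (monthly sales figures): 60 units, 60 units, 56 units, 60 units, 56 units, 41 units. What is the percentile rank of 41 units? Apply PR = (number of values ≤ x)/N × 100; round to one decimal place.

N = 6.
Strictly below 41: 0. Equal to 41: 1.
PR = 1/6 × 100 = 16.7

16.7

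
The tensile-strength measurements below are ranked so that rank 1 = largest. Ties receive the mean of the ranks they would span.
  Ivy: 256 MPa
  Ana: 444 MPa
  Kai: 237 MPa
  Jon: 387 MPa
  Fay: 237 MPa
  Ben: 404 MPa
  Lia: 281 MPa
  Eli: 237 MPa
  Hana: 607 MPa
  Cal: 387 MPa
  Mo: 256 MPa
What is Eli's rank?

10

Sorted (descending): 607, 444, 404, 387, 387, 281, 256, 256, 237, 237, 237
The 2 values of 387 occupy positions 4–5 → average rank (4+5)/2 = 4.5.
The 2 values of 256 occupy positions 7–8 → average rank (7+8)/2 = 7.5.
The 3 values of 237 occupy positions 9–11 → average rank 10.
Eli has value 237 MPa → rank 10.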